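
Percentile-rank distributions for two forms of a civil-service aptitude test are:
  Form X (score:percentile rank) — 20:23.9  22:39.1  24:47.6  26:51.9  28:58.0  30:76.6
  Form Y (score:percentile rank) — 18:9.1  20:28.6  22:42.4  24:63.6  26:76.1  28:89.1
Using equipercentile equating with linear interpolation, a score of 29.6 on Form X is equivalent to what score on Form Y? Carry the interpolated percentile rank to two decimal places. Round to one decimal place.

PR of 29.6 on Form X: 58.0 + (29.6 − 28)/(30 − 28) × (76.6 − 58.0) = 72.88
On Form Y, PR 72.88 falls between score 24 (PR 63.6) and 26 (PR 76.1).
Interpolate: 24 + (72.88 − 63.6)/(76.1 − 63.6) × (26 − 24) = 25.5

25.5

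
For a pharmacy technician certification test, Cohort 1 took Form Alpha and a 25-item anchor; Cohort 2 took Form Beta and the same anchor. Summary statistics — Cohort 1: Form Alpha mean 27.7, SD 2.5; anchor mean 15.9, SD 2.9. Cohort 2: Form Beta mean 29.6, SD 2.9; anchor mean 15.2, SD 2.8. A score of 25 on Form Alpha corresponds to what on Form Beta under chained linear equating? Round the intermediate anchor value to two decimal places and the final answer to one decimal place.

27.1

Form Alpha → anchor (Cohort 1): v = (2.9/2.5)(25 − 27.7) + 15.9 = 12.77
anchor → Form Beta (Cohort 2): y = (2.9/2.8)(12.77 − 15.2) + 29.6 = 27.1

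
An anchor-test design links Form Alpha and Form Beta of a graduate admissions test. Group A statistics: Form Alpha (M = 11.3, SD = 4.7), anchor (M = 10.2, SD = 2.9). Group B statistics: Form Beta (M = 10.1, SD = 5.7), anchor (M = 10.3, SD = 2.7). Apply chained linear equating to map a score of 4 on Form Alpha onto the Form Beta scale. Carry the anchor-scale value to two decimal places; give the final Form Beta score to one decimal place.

0.4

Form Alpha → anchor (Group A): v = (2.9/4.7)(4 − 11.3) + 10.2 = 5.70
anchor → Form Beta (Group B): y = (5.7/2.7)(5.70 − 10.3) + 10.1 = 0.4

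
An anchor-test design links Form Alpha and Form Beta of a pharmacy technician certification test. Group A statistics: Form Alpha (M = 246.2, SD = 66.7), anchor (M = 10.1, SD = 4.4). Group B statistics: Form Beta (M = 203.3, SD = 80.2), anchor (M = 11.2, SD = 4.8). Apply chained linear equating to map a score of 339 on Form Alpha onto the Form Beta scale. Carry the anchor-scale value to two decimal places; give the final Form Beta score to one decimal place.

287.2

Form Alpha → anchor (Group A): v = (4.4/66.7)(339 − 246.2) + 10.1 = 16.22
anchor → Form Beta (Group B): y = (80.2/4.8)(16.22 − 11.2) + 203.3 = 287.2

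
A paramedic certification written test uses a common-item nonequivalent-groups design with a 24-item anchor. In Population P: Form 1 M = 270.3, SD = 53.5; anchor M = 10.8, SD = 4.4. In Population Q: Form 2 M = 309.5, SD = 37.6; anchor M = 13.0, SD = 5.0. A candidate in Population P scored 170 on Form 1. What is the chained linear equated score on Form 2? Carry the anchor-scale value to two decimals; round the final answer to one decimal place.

230.9

Form 1 → anchor (Population P): v = (4.4/53.5)(170 − 270.3) + 10.8 = 2.55
anchor → Form 2 (Population Q): y = (37.6/5.0)(2.55 − 13.0) + 309.5 = 230.9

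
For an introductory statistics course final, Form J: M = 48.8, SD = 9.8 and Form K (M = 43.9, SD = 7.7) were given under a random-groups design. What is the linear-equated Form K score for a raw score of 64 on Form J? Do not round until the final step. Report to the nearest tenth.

55.8

Linear equating: y = (SD_Y/SD_X)(x − M_X) + M_Y
y = (7.7/9.8)(64 − 48.8) + 43.9
y = 0.785714 × 15.2 + 43.9 = 11.9429 + 43.9 = 55.8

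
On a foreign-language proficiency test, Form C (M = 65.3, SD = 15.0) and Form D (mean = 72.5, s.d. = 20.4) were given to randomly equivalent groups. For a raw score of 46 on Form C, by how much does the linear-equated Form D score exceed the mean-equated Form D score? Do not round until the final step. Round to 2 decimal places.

-6.95

Mean-equated: 46 + (72.5 − 65.3) = 53.20
Linear-equated: (20.4/15.0)(46 − 65.3) + 72.5 = 46.252
Difference = 46.252 − 53.20 = -6.95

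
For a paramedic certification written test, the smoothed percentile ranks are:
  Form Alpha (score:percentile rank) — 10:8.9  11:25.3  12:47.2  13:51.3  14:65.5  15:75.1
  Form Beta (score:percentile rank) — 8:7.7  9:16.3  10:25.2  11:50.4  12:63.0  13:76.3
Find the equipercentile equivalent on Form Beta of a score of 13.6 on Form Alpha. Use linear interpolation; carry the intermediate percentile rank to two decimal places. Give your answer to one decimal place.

11.7

PR of 13.6 on Form Alpha: 51.3 + (13.6 − 13)/(14 − 13) × (65.5 − 51.3) = 59.82
On Form Beta, PR 59.82 falls between score 11 (PR 50.4) and 12 (PR 63.0).
Interpolate: 11 + (59.82 − 50.4)/(63.0 − 50.4) × (12 − 11) = 11.7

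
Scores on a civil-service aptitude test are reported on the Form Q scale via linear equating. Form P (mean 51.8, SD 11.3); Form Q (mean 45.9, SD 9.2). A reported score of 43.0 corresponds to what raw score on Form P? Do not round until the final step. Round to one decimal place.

Invert y = (SD_Y/SD_X)(x − M_X) + M_Y:
x = (SD_X/SD_Y)(y − M_Y) + M_X = (11.3/9.2)(43.0 − 45.9) + 51.8
x = 1.228261 × -2.900 + 51.8 = 48.2

48.2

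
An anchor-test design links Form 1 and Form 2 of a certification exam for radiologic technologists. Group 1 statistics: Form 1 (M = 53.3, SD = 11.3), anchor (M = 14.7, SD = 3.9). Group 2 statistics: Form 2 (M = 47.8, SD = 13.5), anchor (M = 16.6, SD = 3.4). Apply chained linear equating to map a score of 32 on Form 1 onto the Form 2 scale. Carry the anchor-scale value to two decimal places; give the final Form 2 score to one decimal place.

Form 1 → anchor (Group 1): v = (3.9/11.3)(32 − 53.3) + 14.7 = 7.35
anchor → Form 2 (Group 2): y = (13.5/3.4)(7.35 − 16.6) + 47.8 = 11.1

11.1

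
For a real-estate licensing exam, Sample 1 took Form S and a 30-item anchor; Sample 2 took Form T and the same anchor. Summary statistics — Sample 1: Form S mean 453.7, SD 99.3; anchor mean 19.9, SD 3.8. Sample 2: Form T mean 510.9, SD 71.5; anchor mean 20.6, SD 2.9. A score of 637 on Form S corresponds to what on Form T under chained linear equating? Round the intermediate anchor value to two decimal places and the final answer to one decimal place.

Form S → anchor (Sample 1): v = (3.8/99.3)(637 − 453.7) + 19.9 = 26.91
anchor → Form T (Sample 2): y = (71.5/2.9)(26.91 − 20.6) + 510.9 = 666.5

666.5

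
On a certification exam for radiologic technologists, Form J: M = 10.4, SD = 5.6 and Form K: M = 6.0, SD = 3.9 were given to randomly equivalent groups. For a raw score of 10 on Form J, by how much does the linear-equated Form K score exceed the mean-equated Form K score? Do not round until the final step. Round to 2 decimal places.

0.12

Mean-equated: 10 + (6.0 − 10.4) = 5.60
Linear-equated: (3.9/5.6)(10 − 10.4) + 6.0 = 5.721
Difference = 5.721 − 5.60 = 0.12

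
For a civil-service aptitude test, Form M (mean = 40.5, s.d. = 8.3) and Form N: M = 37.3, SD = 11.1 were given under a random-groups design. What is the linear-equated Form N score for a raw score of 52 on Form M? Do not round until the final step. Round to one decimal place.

52.7

Linear equating: y = (SD_Y/SD_X)(x − M_X) + M_Y
y = (11.1/8.3)(52 − 40.5) + 37.3
y = 1.337349 × 11.5 + 37.3 = 15.3795 + 37.3 = 52.7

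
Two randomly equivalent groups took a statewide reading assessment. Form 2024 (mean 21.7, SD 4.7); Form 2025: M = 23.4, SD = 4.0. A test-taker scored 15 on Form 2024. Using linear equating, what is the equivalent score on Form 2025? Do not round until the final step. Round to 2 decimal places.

Linear equating: y = (SD_Y/SD_X)(x − M_X) + M_Y
y = (4.0/4.7)(15 − 21.7) + 23.4
y = 0.851064 × -6.7 + 23.4 = -5.7021 + 23.4 = 17.70

17.70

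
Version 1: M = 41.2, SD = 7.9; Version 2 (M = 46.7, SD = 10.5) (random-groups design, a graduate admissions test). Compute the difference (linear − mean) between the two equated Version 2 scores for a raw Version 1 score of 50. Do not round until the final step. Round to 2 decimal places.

2.90

Mean-equated: 50 + (46.7 − 41.2) = 55.50
Linear-equated: (10.5/7.9)(50 − 41.2) + 46.7 = 58.396
Difference = 58.396 − 55.50 = 2.90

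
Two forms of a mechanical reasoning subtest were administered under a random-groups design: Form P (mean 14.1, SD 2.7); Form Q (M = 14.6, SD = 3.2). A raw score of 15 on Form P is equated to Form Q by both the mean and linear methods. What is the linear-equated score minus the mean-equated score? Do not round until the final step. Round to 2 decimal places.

Mean-equated: 15 + (14.6 − 14.1) = 15.50
Linear-equated: (3.2/2.7)(15 − 14.1) + 14.6 = 15.667
Difference = 15.667 − 15.50 = 0.17

0.17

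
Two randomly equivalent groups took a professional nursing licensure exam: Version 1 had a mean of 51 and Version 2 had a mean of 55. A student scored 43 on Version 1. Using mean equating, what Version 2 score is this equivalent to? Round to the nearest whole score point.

Mean equating: y = x + (M_Y − M_X) = 43 + (55 − 51) = 47

47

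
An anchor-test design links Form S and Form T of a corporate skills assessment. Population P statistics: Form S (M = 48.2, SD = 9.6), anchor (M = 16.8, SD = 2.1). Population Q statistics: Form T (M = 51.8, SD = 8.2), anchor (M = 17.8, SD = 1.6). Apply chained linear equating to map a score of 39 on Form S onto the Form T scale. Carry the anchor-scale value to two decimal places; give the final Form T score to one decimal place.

Form S → anchor (Population P): v = (2.1/9.6)(39 − 48.2) + 16.8 = 14.79
anchor → Form T (Population Q): y = (8.2/1.6)(14.79 − 17.8) + 51.8 = 36.4

36.4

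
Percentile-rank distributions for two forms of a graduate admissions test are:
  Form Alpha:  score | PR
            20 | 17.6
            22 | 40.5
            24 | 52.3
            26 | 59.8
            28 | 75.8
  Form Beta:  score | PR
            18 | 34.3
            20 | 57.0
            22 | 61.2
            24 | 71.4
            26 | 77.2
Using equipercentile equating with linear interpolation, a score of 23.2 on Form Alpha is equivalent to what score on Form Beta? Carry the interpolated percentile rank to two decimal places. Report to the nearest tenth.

19.2

PR of 23.2 on Form Alpha: 40.5 + (23.2 − 22)/(24 − 22) × (52.3 − 40.5) = 47.58
On Form Beta, PR 47.58 falls between score 18 (PR 34.3) and 20 (PR 57.0).
Interpolate: 18 + (47.58 − 34.3)/(57.0 − 34.3) × (20 − 18) = 19.2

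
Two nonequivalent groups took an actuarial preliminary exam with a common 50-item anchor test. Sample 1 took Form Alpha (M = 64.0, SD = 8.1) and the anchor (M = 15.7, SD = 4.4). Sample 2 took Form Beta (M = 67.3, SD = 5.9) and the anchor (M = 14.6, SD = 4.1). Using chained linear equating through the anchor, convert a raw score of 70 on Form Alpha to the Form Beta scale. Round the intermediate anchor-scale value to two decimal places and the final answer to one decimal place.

Form Alpha → anchor (Sample 1): v = (4.4/8.1)(70 − 64.0) + 15.7 = 18.96
anchor → Form Beta (Sample 2): y = (5.9/4.1)(18.96 − 14.6) + 67.3 = 73.6

73.6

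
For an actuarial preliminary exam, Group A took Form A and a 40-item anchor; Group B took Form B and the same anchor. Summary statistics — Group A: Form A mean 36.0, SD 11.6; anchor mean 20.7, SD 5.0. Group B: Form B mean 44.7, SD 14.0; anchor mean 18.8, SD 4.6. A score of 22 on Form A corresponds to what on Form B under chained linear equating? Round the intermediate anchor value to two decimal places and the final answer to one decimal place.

32.1

Form A → anchor (Group A): v = (5.0/11.6)(22 − 36.0) + 20.7 = 14.67
anchor → Form B (Group B): y = (14.0/4.6)(14.67 − 18.8) + 44.7 = 32.1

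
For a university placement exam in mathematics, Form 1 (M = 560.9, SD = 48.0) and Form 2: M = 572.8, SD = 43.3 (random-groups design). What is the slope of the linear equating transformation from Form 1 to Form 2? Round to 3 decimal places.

A = SD_Y / SD_X = 43.3 / 48.0 = 0.902

0.902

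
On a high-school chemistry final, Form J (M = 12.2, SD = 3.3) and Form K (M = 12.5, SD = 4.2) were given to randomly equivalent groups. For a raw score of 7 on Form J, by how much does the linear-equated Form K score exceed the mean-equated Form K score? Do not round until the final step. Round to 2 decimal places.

Mean-equated: 7 + (12.5 − 12.2) = 7.30
Linear-equated: (4.2/3.3)(7 − 12.2) + 12.5 = 5.882
Difference = 5.882 − 7.30 = -1.42

-1.42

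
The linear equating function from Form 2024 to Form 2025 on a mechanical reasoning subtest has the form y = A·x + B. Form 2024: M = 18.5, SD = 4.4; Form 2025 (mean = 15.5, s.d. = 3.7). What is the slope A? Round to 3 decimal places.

0.841

A = SD_Y / SD_X = 3.7 / 4.4 = 0.841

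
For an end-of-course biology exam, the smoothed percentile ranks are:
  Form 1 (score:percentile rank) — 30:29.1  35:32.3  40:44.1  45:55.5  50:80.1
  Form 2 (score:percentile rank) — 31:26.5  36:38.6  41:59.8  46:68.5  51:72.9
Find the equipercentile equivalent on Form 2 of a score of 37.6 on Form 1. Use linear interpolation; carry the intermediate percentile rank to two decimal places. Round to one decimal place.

PR of 37.6 on Form 1: 32.3 + (37.6 − 35)/(40 − 35) × (44.1 − 32.3) = 38.44
On Form 2, PR 38.44 falls between score 31 (PR 26.5) and 36 (PR 38.6).
Interpolate: 31 + (38.44 − 26.5)/(38.6 − 26.5) × (36 − 31) = 35.9

35.9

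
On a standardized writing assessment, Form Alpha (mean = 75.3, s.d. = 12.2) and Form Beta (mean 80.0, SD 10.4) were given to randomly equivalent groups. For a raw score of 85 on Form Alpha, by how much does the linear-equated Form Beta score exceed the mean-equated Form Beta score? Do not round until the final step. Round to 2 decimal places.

-1.43

Mean-equated: 85 + (80.0 − 75.3) = 89.70
Linear-equated: (10.4/12.2)(85 − 75.3) + 80.0 = 88.269
Difference = 88.269 − 89.70 = -1.43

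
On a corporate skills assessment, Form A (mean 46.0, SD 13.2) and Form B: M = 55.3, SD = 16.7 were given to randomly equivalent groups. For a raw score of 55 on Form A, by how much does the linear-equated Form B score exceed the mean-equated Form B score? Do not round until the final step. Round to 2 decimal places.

2.39

Mean-equated: 55 + (55.3 − 46.0) = 64.30
Linear-equated: (16.7/13.2)(55 − 46.0) + 55.3 = 66.686
Difference = 66.686 − 64.30 = 2.39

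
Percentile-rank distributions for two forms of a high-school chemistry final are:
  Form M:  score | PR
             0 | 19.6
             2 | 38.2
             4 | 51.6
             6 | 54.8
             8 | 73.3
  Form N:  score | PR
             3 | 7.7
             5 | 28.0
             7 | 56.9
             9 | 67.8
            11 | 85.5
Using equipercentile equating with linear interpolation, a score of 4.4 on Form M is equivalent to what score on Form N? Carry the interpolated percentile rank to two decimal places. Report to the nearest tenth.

PR of 4.4 on Form M: 51.6 + (4.4 − 4)/(6 − 4) × (54.8 − 51.6) = 52.24
On Form N, PR 52.24 falls between score 5 (PR 28.0) and 7 (PR 56.9).
Interpolate: 5 + (52.24 − 28.0)/(56.9 − 28.0) × (7 − 5) = 6.7

6.7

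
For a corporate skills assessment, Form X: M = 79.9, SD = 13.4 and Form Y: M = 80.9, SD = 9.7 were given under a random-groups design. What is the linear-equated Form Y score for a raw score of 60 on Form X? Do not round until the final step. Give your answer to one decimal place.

Linear equating: y = (SD_Y/SD_X)(x − M_X) + M_Y
y = (9.7/13.4)(60 − 79.9) + 80.9
y = 0.723881 × -19.9 + 80.9 = -14.4052 + 80.9 = 66.5

66.5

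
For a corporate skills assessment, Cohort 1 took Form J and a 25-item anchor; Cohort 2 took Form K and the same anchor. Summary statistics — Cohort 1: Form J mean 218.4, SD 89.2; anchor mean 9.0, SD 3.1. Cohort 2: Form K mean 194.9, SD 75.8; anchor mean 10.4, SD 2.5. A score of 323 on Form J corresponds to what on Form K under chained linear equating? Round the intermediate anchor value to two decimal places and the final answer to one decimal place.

262.8

Form J → anchor (Cohort 1): v = (3.1/89.2)(323 − 218.4) + 9.0 = 12.64
anchor → Form K (Cohort 2): y = (75.8/2.5)(12.64 − 10.4) + 194.9 = 262.8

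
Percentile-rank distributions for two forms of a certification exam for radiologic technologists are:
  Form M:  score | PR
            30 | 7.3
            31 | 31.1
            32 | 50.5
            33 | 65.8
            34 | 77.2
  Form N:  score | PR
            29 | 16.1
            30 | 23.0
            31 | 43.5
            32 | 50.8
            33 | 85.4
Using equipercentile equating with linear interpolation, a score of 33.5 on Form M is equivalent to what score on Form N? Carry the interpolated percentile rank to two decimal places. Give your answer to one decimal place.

32.6

PR of 33.5 on Form M: 65.8 + (33.5 − 33)/(34 − 33) × (77.2 − 65.8) = 71.50
On Form N, PR 71.50 falls between score 32 (PR 50.8) and 33 (PR 85.4).
Interpolate: 32 + (71.50 − 50.8)/(85.4 − 50.8) × (33 − 32) = 32.6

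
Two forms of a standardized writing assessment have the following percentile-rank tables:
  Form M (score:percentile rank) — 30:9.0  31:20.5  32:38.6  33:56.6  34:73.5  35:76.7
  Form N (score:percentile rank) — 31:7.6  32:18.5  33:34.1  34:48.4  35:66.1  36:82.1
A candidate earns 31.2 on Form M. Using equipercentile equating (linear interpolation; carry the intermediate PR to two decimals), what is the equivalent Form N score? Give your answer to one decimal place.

PR of 31.2 on Form M: 20.5 + (31.2 − 31)/(32 − 31) × (38.6 − 20.5) = 24.12
On Form N, PR 24.12 falls between score 32 (PR 18.5) and 33 (PR 34.1).
Interpolate: 32 + (24.12 − 18.5)/(34.1 − 18.5) × (33 − 32) = 32.4

32.4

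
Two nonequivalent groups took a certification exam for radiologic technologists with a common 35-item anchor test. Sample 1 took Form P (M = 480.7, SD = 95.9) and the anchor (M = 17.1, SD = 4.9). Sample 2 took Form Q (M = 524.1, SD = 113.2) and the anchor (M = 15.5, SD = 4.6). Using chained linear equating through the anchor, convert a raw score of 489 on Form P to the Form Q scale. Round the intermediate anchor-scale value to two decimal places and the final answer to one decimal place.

573.8

Form P → anchor (Sample 1): v = (4.9/95.9)(489 − 480.7) + 17.1 = 17.52
anchor → Form Q (Sample 2): y = (113.2/4.6)(17.52 − 15.5) + 524.1 = 573.8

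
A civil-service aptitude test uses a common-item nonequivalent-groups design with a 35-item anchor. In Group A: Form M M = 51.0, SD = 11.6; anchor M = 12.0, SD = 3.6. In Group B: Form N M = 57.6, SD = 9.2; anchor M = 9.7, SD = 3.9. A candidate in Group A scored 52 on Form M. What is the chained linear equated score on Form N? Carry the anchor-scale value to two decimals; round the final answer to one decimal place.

63.8

Form M → anchor (Group A): v = (3.6/11.6)(52 − 51.0) + 12.0 = 12.31
anchor → Form N (Group B): y = (9.2/3.9)(12.31 − 9.7) + 57.6 = 63.8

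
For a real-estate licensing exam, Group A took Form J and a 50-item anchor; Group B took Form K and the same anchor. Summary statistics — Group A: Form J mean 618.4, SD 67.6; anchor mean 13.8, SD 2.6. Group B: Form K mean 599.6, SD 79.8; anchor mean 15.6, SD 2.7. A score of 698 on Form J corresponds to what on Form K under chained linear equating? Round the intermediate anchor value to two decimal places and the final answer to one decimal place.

Form J → anchor (Group A): v = (2.6/67.6)(698 − 618.4) + 13.8 = 16.86
anchor → Form K (Group B): y = (79.8/2.7)(16.86 − 15.6) + 599.6 = 636.8

636.8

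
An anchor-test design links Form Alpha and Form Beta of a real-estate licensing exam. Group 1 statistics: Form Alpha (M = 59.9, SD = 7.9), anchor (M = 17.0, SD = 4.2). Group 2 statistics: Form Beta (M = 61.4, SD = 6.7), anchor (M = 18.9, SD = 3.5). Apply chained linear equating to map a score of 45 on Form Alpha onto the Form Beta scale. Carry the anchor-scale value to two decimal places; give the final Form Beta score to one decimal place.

Form Alpha → anchor (Group 1): v = (4.2/7.9)(45 − 59.9) + 17.0 = 9.08
anchor → Form Beta (Group 2): y = (6.7/3.5)(9.08 − 18.9) + 61.4 = 42.6

42.6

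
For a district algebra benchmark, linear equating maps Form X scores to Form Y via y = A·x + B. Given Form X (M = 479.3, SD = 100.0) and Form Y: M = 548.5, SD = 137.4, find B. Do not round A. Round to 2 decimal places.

A = SD_Y / SD_X = 137.4 / 100.0 = 1.374000
B = M_Y − A·M_X = 548.5 − 1.374000 × 479.3 = -110.06

-110.06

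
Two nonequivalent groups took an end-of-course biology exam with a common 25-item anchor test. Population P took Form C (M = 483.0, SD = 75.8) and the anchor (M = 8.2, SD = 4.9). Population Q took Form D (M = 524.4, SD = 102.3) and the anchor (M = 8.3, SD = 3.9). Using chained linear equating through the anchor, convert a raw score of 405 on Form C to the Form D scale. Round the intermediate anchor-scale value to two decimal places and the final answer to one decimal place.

Form C → anchor (Population P): v = (4.9/75.8)(405 − 483.0) + 8.2 = 3.16
anchor → Form D (Population Q): y = (102.3/3.9)(3.16 − 8.3) + 524.4 = 389.6

389.6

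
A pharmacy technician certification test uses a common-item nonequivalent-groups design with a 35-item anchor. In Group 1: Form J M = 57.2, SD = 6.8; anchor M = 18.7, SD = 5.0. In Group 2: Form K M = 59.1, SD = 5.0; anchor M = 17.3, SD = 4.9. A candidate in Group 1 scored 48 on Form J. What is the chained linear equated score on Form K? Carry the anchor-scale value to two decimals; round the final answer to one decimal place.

53.6

Form J → anchor (Group 1): v = (5.0/6.8)(48 − 57.2) + 18.7 = 11.94
anchor → Form K (Group 2): y = (5.0/4.9)(11.94 − 17.3) + 59.1 = 53.6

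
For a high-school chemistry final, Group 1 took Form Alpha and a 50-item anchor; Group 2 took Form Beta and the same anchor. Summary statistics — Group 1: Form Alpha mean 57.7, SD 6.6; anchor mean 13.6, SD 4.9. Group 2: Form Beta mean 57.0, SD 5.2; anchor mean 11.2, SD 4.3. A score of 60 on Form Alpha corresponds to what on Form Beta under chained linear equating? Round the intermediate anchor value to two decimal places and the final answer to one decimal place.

Form Alpha → anchor (Group 1): v = (4.9/6.6)(60 − 57.7) + 13.6 = 15.31
anchor → Form Beta (Group 2): y = (5.2/4.3)(15.31 − 11.2) + 57.0 = 62.0

62.0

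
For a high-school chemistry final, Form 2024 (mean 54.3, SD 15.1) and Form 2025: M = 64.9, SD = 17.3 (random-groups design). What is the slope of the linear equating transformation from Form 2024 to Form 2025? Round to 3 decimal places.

A = SD_Y / SD_X = 17.3 / 15.1 = 1.146

1.146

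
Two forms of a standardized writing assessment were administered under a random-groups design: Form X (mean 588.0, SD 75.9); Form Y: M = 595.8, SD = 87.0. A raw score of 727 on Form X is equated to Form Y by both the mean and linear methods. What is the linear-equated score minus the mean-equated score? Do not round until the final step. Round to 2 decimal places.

20.33

Mean-equated: 727 + (595.8 − 588.0) = 734.80
Linear-equated: (87.0/75.9)(727 − 588.0) + 595.8 = 755.128
Difference = 755.128 − 734.80 = 20.33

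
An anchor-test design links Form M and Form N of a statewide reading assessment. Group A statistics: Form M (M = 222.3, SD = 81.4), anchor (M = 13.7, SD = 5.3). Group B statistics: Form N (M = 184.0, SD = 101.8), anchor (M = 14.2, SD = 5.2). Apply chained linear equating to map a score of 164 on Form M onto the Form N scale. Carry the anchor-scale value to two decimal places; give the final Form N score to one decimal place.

Form M → anchor (Group A): v = (5.3/81.4)(164 − 222.3) + 13.7 = 9.90
anchor → Form N (Group B): y = (101.8/5.2)(9.90 − 14.2) + 184.0 = 99.8

99.8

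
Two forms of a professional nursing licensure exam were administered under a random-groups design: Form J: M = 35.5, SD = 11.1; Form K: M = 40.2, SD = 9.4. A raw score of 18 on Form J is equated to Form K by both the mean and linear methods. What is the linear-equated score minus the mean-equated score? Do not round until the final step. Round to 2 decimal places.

2.68

Mean-equated: 18 + (40.2 − 35.5) = 22.70
Linear-equated: (9.4/11.1)(18 − 35.5) + 40.2 = 25.380
Difference = 25.380 − 22.70 = 2.68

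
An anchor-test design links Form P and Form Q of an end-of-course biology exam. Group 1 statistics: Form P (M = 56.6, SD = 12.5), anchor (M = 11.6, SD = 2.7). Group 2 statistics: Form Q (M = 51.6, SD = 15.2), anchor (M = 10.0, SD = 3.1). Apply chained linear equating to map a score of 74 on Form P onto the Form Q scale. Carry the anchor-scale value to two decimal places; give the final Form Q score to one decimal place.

77.9

Form P → anchor (Group 1): v = (2.7/12.5)(74 − 56.6) + 11.6 = 15.36
anchor → Form Q (Group 2): y = (15.2/3.1)(15.36 − 10.0) + 51.6 = 77.9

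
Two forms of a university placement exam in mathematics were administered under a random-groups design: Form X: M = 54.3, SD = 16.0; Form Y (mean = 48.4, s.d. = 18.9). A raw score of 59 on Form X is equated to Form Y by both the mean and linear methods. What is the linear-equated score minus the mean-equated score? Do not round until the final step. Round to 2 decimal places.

Mean-equated: 59 + (48.4 − 54.3) = 53.10
Linear-equated: (18.9/16.0)(59 − 54.3) + 48.4 = 53.952
Difference = 53.952 − 53.10 = 0.85

0.85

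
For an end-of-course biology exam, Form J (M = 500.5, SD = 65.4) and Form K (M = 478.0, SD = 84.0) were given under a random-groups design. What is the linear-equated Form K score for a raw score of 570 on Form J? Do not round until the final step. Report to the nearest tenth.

Linear equating: y = (SD_Y/SD_X)(x − M_X) + M_Y
y = (84.0/65.4)(570 − 500.5) + 478.0
y = 1.284404 × 69.5 + 478.0 = 89.2661 + 478.0 = 567.3

567.3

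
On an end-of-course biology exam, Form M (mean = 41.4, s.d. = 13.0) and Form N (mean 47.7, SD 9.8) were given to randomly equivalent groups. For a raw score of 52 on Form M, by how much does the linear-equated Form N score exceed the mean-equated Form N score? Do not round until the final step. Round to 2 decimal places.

-2.61

Mean-equated: 52 + (47.7 − 41.4) = 58.30
Linear-equated: (9.8/13.0)(52 − 41.4) + 47.7 = 55.691
Difference = 55.691 − 58.30 = -2.61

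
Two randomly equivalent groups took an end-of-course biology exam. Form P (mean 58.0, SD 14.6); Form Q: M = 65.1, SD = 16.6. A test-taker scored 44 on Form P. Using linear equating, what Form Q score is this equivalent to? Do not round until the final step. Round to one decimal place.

Linear equating: y = (SD_Y/SD_X)(x − M_X) + M_Y
y = (16.6/14.6)(44 − 58.0) + 65.1
y = 1.136986 × -14.0 + 65.1 = -15.9178 + 65.1 = 49.2

49.2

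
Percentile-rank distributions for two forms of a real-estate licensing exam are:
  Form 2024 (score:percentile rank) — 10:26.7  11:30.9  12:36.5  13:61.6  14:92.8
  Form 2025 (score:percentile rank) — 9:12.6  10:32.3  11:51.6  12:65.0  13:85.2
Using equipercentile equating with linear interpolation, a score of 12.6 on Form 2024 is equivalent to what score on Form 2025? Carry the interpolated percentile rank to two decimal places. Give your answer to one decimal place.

PR of 12.6 on Form 2024: 36.5 + (12.6 − 12)/(13 − 12) × (61.6 − 36.5) = 51.56
On Form 2025, PR 51.56 falls between score 10 (PR 32.3) and 11 (PR 51.6).
Interpolate: 10 + (51.56 − 32.3)/(51.6 − 32.3) × (11 − 10) = 11.0

11.0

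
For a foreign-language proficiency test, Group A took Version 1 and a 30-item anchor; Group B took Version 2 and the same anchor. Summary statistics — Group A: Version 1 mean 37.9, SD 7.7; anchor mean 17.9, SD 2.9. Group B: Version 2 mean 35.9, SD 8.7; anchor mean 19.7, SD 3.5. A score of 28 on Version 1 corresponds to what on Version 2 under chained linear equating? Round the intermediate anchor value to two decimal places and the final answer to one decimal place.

Version 1 → anchor (Group A): v = (2.9/7.7)(28 − 37.9) + 17.9 = 14.17
anchor → Version 2 (Group B): y = (8.7/3.5)(14.17 − 19.7) + 35.9 = 22.2

22.2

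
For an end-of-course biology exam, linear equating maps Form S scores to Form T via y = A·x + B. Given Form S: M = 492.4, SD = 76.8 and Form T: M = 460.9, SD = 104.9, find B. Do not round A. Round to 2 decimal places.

A = SD_Y / SD_X = 104.9 / 76.8 = 1.365885
B = M_Y − A·M_X = 460.9 − 1.365885 × 492.4 = -211.66

-211.66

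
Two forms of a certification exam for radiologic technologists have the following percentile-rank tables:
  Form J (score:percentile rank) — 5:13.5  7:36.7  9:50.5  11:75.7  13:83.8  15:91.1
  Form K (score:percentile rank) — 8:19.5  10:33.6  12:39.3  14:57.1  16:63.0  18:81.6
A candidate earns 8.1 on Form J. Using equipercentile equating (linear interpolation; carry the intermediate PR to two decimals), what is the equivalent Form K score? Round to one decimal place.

12.6

PR of 8.1 on Form J: 36.7 + (8.1 − 7)/(9 − 7) × (50.5 − 36.7) = 44.29
On Form K, PR 44.29 falls between score 12 (PR 39.3) and 14 (PR 57.1).
Interpolate: 12 + (44.29 − 39.3)/(57.1 − 39.3) × (14 − 12) = 12.6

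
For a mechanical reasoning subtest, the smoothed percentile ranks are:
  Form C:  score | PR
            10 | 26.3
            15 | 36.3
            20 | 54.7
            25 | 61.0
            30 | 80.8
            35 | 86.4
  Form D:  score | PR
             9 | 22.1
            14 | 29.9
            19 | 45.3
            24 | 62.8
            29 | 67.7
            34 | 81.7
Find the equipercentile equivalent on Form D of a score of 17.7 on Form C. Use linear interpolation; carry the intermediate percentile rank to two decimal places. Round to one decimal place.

PR of 17.7 on Form C: 36.3 + (17.7 − 15)/(20 − 15) × (54.7 − 36.3) = 46.24
On Form D, PR 46.24 falls between score 19 (PR 45.3) and 24 (PR 62.8).
Interpolate: 19 + (46.24 − 45.3)/(62.8 − 45.3) × (24 − 19) = 19.3

19.3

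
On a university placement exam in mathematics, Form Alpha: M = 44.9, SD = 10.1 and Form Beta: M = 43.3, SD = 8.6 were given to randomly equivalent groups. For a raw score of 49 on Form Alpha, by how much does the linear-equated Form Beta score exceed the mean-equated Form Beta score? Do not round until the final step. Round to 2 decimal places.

-0.61

Mean-equated: 49 + (43.3 − 44.9) = 47.40
Linear-equated: (8.6/10.1)(49 − 44.9) + 43.3 = 46.791
Difference = 46.791 − 47.40 = -0.61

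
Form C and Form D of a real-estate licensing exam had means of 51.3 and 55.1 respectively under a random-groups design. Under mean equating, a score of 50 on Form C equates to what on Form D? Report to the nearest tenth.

53.8

Mean equating: y = x + (M_Y − M_X) = 50 + (55.1 − 51.3) = 53.8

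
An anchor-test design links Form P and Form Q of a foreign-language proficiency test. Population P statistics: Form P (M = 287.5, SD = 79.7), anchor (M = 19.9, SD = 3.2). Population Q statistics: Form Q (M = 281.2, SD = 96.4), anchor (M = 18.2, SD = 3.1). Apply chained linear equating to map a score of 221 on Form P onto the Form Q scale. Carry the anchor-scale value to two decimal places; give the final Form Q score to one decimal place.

251.0

Form P → anchor (Population P): v = (3.2/79.7)(221 − 287.5) + 19.9 = 17.23
anchor → Form Q (Population Q): y = (96.4/3.1)(17.23 − 18.2) + 281.2 = 251.0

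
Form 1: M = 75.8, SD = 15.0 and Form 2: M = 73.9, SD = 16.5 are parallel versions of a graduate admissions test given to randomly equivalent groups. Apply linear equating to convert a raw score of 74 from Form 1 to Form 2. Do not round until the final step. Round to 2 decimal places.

71.92

Linear equating: y = (SD_Y/SD_X)(x − M_X) + M_Y
y = (16.5/15.0)(74 − 75.8) + 73.9
y = 1.100000 × -1.8 + 73.9 = -1.9800 + 73.9 = 71.92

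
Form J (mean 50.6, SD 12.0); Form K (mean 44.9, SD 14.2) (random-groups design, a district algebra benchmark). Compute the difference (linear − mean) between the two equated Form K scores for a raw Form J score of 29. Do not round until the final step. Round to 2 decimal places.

-3.96

Mean-equated: 29 + (44.9 − 50.6) = 23.30
Linear-equated: (14.2/12.0)(29 − 50.6) + 44.9 = 19.340
Difference = 19.340 − 23.30 = -3.96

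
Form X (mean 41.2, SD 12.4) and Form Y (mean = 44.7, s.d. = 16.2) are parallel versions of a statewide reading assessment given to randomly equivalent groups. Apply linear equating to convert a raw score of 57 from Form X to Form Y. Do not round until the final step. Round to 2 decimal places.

Linear equating: y = (SD_Y/SD_X)(x − M_X) + M_Y
y = (16.2/12.4)(57 − 41.2) + 44.7
y = 1.306452 × 15.8 + 44.7 = 20.6419 + 44.7 = 65.34

65.34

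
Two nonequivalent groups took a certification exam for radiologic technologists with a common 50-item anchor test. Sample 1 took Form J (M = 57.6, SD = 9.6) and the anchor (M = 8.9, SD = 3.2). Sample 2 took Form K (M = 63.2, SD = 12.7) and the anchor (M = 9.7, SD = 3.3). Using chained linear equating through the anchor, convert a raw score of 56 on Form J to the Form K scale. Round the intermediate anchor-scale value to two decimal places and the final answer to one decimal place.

Form J → anchor (Sample 1): v = (3.2/9.6)(56 − 57.6) + 8.9 = 8.37
anchor → Form K (Sample 2): y = (12.7/3.3)(8.37 − 9.7) + 63.2 = 58.1

58.1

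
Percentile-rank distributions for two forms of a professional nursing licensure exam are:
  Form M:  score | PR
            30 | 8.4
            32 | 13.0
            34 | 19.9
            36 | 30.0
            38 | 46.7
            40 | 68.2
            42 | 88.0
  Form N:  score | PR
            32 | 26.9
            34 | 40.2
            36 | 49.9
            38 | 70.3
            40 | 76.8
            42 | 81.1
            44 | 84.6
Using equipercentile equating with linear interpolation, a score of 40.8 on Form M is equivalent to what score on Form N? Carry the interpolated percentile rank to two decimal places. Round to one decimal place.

39.8

PR of 40.8 on Form M: 68.2 + (40.8 − 40)/(42 − 40) × (88.0 − 68.2) = 76.12
On Form N, PR 76.12 falls between score 38 (PR 70.3) and 40 (PR 76.8).
Interpolate: 38 + (76.12 − 70.3)/(76.8 − 70.3) × (40 − 38) = 39.8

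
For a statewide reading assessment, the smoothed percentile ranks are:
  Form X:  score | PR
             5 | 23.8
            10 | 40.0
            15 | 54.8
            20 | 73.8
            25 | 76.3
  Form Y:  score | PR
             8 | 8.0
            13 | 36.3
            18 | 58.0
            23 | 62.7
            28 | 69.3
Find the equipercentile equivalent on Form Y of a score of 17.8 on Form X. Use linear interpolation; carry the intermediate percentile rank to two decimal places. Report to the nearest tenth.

25.1

PR of 17.8 on Form X: 54.8 + (17.8 − 15)/(20 − 15) × (73.8 − 54.8) = 65.44
On Form Y, PR 65.44 falls between score 23 (PR 62.7) and 28 (PR 69.3).
Interpolate: 23 + (65.44 − 62.7)/(69.3 − 62.7) × (28 − 23) = 25.1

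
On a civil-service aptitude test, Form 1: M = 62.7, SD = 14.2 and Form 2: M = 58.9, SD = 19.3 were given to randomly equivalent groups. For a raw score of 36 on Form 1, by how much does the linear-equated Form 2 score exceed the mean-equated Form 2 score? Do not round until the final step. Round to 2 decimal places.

-9.59

Mean-equated: 36 + (58.9 − 62.7) = 32.20
Linear-equated: (19.3/14.2)(36 − 62.7) + 58.9 = 22.611
Difference = 22.611 − 32.20 = -9.59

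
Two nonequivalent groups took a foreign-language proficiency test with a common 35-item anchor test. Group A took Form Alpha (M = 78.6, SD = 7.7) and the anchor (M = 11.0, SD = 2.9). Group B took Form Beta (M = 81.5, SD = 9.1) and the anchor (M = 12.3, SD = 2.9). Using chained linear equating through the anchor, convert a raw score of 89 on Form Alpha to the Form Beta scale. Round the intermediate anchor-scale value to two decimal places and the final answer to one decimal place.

89.7

Form Alpha → anchor (Group A): v = (2.9/7.7)(89 − 78.6) + 11.0 = 14.92
anchor → Form Beta (Group B): y = (9.1/2.9)(14.92 − 12.3) + 81.5 = 89.7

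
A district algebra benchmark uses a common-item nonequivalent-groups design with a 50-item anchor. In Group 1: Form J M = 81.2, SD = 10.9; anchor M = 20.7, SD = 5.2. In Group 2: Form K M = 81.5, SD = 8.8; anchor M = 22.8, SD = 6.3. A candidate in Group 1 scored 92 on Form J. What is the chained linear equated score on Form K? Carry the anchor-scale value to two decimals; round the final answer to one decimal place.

Form J → anchor (Group 1): v = (5.2/10.9)(92 − 81.2) + 20.7 = 25.85
anchor → Form K (Group 2): y = (8.8/6.3)(25.85 − 22.8) + 81.5 = 85.8

85.8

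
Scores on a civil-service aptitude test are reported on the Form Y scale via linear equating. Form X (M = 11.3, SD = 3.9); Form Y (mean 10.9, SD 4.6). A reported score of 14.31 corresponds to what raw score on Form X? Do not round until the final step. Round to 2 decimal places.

14.19

Invert y = (SD_Y/SD_X)(x − M_X) + M_Y:
x = (SD_X/SD_Y)(y − M_Y) + M_X = (3.9/4.6)(14.31 − 10.9) + 11.3
x = 0.847826 × 3.410 + 11.3 = 14.19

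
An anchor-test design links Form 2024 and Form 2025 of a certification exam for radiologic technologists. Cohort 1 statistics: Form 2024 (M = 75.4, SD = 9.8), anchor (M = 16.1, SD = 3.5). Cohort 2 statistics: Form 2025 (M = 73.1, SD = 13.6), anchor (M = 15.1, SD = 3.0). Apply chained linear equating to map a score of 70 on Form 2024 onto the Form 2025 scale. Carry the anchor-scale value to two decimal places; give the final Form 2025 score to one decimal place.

Form 2024 → anchor (Cohort 1): v = (3.5/9.8)(70 − 75.4) + 16.1 = 14.17
anchor → Form 2025 (Cohort 2): y = (13.6/3.0)(14.17 − 15.1) + 73.1 = 68.9

68.9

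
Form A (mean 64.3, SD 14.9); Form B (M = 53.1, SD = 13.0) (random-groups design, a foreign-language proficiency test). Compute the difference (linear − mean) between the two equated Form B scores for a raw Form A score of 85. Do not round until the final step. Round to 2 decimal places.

Mean-equated: 85 + (53.1 − 64.3) = 73.80
Linear-equated: (13.0/14.9)(85 − 64.3) + 53.1 = 71.160
Difference = 71.160 − 73.80 = -2.64

-2.64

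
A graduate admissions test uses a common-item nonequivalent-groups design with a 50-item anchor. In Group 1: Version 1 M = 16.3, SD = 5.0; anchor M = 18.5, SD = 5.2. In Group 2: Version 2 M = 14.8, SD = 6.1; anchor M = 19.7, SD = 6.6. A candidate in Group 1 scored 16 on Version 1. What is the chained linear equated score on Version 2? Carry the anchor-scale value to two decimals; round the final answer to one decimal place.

Version 1 → anchor (Group 1): v = (5.2/5.0)(16 − 16.3) + 18.5 = 18.19
anchor → Version 2 (Group 2): y = (6.1/6.6)(18.19 − 19.7) + 14.8 = 13.4

13.4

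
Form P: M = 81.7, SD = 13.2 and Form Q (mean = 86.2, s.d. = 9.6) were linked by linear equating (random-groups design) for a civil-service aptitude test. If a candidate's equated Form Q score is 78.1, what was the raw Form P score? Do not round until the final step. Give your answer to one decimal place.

70.6

Invert y = (SD_Y/SD_X)(x − M_X) + M_Y:
x = (SD_X/SD_Y)(y − M_Y) + M_X = (13.2/9.6)(78.1 − 86.2) + 81.7
x = 1.375000 × -8.100 + 81.7 = 70.6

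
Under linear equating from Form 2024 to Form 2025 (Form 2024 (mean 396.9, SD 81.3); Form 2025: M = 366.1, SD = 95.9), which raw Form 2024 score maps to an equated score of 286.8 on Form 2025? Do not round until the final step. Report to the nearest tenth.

329.7

Invert y = (SD_Y/SD_X)(x − M_X) + M_Y:
x = (SD_X/SD_Y)(y − M_Y) + M_X = (81.3/95.9)(286.8 − 366.1) + 396.9
x = 0.847758 × -79.300 + 396.9 = 329.7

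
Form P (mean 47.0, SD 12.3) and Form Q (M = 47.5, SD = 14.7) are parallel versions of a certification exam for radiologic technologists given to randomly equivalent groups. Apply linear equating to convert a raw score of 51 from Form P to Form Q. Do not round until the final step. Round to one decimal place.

52.3

Linear equating: y = (SD_Y/SD_X)(x − M_X) + M_Y
y = (14.7/12.3)(51 − 47.0) + 47.5
y = 1.195122 × 4.0 + 47.5 = 4.7805 + 47.5 = 52.3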